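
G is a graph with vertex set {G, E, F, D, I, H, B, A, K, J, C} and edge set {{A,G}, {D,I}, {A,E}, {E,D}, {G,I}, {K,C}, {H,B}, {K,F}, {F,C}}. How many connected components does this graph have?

4

J is isolated — a component by itself.
Starting from B we can reach B, H. That is one component of size 2.
Starting from C we can reach C, F, K. That is one component of size 3.
Starting from A we can reach A, D, E, G, I. That is one component of size 5.
Total: 4 components.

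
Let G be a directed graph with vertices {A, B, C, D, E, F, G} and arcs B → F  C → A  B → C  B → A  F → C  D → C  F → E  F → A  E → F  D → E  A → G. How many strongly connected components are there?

{E, F} are all mutually reachable — one SCC of size 2.
{G} is an SCC by itself.
{D} is an SCC by itself.
{B} is an SCC by itself.
{C} is an SCC by itself.
(and 1 more singleton SCC)
That gives 6 strongly connected components.

6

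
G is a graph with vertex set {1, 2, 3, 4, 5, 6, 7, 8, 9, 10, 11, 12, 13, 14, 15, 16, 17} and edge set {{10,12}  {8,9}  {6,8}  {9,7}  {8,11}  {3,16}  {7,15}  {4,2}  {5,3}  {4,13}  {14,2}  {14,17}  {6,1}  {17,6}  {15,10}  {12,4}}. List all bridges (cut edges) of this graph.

The edges on the cycle 14-17-6-8-9-7-15-10-12-4-2-14 are not bridges since each lies on that cycle.
But removing 8-11 disconnects 8 from 11; removing 16-3 disconnects 16 from 3; removing 6-1 disconnects 6 from 1; removing 4-13 disconnects 4 from 13 — these are bridges.
In total 5 edges are bridges.

1-6, 11-8, 13-4, 16-3, 3-5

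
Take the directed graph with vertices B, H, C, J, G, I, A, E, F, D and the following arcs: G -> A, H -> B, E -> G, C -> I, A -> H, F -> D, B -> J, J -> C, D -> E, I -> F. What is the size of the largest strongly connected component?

10

{A, B, C, D, E, F, G, H, I, J} are all mutually reachable — one SCC of size 10.
The largest has 10 vertices.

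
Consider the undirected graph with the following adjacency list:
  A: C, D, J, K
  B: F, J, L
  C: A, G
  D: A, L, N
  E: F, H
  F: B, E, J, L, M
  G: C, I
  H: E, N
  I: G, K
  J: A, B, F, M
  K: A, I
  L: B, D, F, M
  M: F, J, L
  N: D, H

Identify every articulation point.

Removing A increases the component count from 1 to 2, so A is a cut vertex.
By contrast removing E leaves 1 component; it is not a cut vertex. No other vertex is a cut vertex either.

A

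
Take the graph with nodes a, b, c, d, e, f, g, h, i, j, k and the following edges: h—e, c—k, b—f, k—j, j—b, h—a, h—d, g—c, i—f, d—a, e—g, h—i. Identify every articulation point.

Removing h increases the component count from 1 to 2, so h is a cut vertex.
By contrast removing e leaves 1 component; it is not a cut vertex. No other vertex is a cut vertex either.

h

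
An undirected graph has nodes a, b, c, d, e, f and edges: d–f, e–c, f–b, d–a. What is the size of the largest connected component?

Starting from c we can reach c, e. That is one component of size 2.
Starting from a we can reach a, b, d, f. That is one component of size 4.
The largest has 4 vertices.

4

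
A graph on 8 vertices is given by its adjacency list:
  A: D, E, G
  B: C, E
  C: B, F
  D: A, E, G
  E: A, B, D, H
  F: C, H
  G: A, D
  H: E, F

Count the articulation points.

1

Removing E increases the component count from 1 to 2, so E is a cut vertex.
By contrast removing H leaves 1 component; it is not a cut vertex. No other vertex is a cut vertex either.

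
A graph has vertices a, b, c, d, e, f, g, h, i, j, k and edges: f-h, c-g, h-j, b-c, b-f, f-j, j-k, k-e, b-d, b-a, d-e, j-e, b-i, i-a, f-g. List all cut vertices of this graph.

Removing b increases the component count from 1 to 2, so b is a cut vertex.
By contrast removing e leaves 1 component; it is not a cut vertex. No other vertex is a cut vertex either.

b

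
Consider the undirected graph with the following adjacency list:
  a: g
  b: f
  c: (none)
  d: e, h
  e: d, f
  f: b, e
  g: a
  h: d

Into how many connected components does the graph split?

3

c is isolated — a component by itself.
Starting from a we can reach a, g. That is one component of size 2.
Starting from b we can reach b, d, e, f, h. That is one component of size 5.
Total: 3 components.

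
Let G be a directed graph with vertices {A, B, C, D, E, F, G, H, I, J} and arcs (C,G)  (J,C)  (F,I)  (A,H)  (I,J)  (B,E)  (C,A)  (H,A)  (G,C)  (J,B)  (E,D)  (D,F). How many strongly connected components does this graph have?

3

{B, D, E, F, I, J} are all mutually reachable — one SCC of size 6.
{C, G} are all mutually reachable — one SCC of size 2.
{A, H} are all mutually reachable — one SCC of size 2.
That gives 3 strongly connected components.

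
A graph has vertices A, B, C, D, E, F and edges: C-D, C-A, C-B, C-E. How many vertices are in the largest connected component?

F is isolated — a component by itself.
Starting from A we can reach A, B, C, D, E. That is one component of size 5.
The largest has 5 vertices.

5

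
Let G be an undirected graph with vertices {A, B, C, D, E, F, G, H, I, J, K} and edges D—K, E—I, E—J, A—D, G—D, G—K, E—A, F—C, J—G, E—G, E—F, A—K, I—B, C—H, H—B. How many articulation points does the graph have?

Removing E increases the component count from 1 to 2, so E is a cut vertex.
By contrast removing D leaves 1 component; it is not a cut vertex. No other vertex is a cut vertex either.

1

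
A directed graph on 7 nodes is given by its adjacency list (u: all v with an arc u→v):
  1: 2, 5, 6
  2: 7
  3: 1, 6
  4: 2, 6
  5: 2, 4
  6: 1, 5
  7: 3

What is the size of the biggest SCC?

{1, 2, 3, 4, 5, 6, 7} are all mutually reachable — one SCC of size 7.
The largest has 7 vertices.

7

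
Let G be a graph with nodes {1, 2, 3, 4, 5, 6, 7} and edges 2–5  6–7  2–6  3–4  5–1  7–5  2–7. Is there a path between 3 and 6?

No

The component containing 3 is {3, 4}, and 6 is not in it.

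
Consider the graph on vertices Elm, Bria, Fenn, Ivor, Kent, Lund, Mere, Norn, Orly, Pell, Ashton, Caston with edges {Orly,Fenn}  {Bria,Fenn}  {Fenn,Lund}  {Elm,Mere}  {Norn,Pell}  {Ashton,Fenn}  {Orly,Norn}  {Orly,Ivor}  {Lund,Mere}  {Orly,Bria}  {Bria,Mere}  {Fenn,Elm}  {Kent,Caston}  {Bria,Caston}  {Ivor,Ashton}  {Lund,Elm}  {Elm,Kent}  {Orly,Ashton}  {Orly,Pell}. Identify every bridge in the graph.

The edges on the cycle Orly-Norn-Pell-Orly are not bridges since each lies on that cycle.
Every edge lies on some cycle, so there are no bridges.

none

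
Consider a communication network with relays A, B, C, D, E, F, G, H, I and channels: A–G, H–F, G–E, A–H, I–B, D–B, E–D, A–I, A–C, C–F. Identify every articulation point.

A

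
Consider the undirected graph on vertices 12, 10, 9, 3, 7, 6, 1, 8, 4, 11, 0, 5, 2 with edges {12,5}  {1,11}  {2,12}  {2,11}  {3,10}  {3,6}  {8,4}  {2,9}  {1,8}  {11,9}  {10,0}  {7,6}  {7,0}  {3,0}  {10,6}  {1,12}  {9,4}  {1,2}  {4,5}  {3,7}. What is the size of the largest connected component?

8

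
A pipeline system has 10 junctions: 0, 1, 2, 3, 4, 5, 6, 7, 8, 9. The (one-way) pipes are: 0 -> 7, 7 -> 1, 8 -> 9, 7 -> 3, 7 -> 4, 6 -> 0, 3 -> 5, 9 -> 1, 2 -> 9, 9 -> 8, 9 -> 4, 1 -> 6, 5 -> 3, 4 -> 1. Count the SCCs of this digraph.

4

{0, 1, 4, 6, 7} are all mutually reachable — one SCC of size 5.
{3, 5} are all mutually reachable — one SCC of size 2.
{8, 9} are all mutually reachable — one SCC of size 2.
{2} is an SCC by itself.
That gives 4 strongly connected components.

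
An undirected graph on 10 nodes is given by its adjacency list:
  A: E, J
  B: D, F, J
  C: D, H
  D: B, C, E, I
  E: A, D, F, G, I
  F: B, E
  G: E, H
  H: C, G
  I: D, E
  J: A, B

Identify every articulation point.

Removing E, for instance, still leaves 1 component. No single vertex removal increases the component count — the graph has no articulation points.

none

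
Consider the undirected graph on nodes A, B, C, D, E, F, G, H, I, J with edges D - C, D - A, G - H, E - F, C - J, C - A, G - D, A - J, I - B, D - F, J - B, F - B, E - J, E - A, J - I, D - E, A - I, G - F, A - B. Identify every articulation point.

Removing G increases the component count from 1 to 2, so G is a cut vertex.
By contrast removing B leaves 1 component; it is not a cut vertex. No other vertex is a cut vertex either.

G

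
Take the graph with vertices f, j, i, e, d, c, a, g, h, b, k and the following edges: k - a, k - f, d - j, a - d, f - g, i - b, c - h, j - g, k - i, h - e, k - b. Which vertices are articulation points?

Removing h increases the component count from 2 to 3, so h is a cut vertex.
Removing k increases the component count from 2 to 3, so k is a cut vertex.
By contrast removing i leaves 2 components; it is not a cut vertex. No other vertex is a cut vertex either.

h, k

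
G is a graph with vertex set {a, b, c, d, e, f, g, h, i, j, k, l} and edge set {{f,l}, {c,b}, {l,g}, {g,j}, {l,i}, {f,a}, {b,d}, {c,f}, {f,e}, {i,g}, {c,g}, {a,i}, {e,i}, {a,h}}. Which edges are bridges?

a-h, b-c, b-d, g-j

The edges on the cycle c-f-a-i-g-c are not bridges since each lies on that cycle.
But removing g - j disconnects g from j; removing h - a disconnects h from a; removing b - c disconnects b from c; removing b - d disconnects b from d — these are bridges.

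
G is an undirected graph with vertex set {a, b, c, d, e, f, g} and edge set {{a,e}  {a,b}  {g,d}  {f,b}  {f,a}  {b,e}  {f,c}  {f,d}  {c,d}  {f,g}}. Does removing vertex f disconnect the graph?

Yes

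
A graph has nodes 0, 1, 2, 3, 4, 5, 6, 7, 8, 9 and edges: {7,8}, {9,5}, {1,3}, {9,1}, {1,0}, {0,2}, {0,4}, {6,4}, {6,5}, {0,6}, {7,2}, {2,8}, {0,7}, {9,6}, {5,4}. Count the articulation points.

Removing 0 increases the component count from 1 to 2, so 0 is a cut vertex.
Removing 1 increases the component count from 1 to 2, so 1 is a cut vertex.
By contrast removing 6 leaves 1 component; it is not a cut vertex. No other vertex is a cut vertex either.

2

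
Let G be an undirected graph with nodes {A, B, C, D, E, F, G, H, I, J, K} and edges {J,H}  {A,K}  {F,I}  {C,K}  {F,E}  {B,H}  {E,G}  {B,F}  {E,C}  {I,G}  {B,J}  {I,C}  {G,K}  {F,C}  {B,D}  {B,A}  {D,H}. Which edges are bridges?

The edges on the cycle B-D-H-B are not bridges since each lies on that cycle.
Every edge lies on some cycle, so there are no bridges.

none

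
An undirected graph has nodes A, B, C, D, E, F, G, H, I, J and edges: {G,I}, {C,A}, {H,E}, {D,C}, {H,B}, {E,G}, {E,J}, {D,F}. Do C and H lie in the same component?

No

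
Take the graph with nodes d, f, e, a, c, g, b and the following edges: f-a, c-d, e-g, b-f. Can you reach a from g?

The component containing g is {e, g}, and a is not in it.

No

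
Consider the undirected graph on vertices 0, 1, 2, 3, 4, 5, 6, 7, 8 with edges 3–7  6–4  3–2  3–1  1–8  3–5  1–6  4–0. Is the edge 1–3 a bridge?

Removing 1–3 leaves no path between 1 and 3: the component count goes from 1 to 2. So it is a bridge.

Yes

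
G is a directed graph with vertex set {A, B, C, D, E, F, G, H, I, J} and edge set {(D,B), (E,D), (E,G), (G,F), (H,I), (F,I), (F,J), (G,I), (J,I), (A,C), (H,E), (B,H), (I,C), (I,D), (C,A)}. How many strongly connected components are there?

2

{B, D, E, F, G, H, I, J} are all mutually reachable — one SCC of size 8.
{A, C} are all mutually reachable — one SCC of size 2.
That gives 2 strongly connected components.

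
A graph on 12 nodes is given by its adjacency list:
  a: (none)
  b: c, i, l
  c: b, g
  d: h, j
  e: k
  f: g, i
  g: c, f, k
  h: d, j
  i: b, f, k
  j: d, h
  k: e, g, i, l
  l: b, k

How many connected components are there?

3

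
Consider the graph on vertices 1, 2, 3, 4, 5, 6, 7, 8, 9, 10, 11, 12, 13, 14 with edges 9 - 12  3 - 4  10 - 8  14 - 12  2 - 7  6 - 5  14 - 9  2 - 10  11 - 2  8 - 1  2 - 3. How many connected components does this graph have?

13 is isolated — a component by itself.
Starting from 5 we can reach 5, 6. That is one component of size 2.
Starting from 9 we can reach 9, 12, 14. That is one component of size 3.
Starting from 1 we can reach 1, 2, 3, 4, 7, 8, 10, 11. That is one component of size 8.
Total: 4 components.

4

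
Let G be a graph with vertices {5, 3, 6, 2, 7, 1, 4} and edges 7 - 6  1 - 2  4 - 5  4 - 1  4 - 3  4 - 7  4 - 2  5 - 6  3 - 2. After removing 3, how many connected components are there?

1

With 3 gone, the remaining components are: {1, 2, 4, 5, 6, 7}.
That is 1 component.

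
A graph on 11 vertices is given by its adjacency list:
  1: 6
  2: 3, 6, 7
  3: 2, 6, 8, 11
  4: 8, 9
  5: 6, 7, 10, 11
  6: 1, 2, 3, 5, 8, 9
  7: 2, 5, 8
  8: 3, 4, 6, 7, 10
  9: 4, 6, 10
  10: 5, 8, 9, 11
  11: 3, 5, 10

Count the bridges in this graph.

The edges on the cycle 6-9-10-11-3-8-6 are not bridges since each lies on that cycle.
But removing 1-6 disconnects 1 from 6 — this is a bridge.

1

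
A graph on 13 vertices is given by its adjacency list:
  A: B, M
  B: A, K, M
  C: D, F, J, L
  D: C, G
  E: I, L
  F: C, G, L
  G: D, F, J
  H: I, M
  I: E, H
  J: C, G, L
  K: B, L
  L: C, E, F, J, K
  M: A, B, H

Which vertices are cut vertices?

Removing L increases the component count from 1 to 2, so L is a cut vertex.
By contrast removing D leaves 1 component; it is not a cut vertex. No other vertex is a cut vertex either.

L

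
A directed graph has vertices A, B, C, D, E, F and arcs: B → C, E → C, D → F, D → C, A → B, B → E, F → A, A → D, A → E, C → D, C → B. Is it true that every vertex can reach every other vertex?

From F we can reach every vertex (A, B, C, D, E, F), and every vertex can reach F (A, B, C, D, E, F). So the whole graph is one strongly connected component.

Yes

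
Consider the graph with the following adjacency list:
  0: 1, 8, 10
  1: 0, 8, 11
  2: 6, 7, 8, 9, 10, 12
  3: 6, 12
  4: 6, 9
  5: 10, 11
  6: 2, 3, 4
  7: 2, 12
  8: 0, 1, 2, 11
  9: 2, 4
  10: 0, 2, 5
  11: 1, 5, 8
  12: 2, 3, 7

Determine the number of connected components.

1

Starting from 0 we can reach 0, 1, 2, 3, 4, 5, 6, 7, 8, 9, 10, 11, 12. That is one component of size 13.
Total: 1 component.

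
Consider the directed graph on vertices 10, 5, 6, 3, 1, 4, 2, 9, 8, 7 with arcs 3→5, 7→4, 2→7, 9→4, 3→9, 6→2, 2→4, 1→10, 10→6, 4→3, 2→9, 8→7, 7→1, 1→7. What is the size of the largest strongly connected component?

{1, 2, 6, 7, 10} are all mutually reachable — one SCC of size 5.
{3, 4, 9} are all mutually reachable — one SCC of size 3.
{8} is an SCC by itself.
{5} is an SCC by itself.
The largest has 5 vertices.

5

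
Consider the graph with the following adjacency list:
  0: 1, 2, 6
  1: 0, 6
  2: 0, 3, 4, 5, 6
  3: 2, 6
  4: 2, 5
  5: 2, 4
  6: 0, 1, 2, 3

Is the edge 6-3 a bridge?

No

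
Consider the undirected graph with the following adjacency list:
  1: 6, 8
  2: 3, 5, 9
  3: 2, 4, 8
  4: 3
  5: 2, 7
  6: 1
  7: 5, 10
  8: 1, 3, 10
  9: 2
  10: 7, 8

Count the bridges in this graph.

The edges on the cycle 7-10-8-3-2-5-7 are not bridges since each lies on that cycle.
But removing 9-2 disconnects 9 from 2; removing 6-1 disconnects 6 from 1; removing 3-4 disconnects 3 from 4; removing 8-1 disconnects 8 from 1 — these are bridges.
That makes 4 bridges.

4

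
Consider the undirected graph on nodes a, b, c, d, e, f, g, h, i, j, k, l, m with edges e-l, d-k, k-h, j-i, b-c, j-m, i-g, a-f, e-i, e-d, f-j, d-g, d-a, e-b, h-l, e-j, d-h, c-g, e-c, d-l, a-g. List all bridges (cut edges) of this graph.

j-m

The edges on the cycle a-f-j-i-g-a are not bridges since each lies on that cycle.
But removing j-m disconnects j from m — this is a bridge.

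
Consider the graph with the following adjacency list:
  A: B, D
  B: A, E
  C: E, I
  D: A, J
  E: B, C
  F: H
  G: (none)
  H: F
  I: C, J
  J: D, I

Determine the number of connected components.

G is isolated — a component by itself.
Starting from F we can reach F, H. That is one component of size 2.
Starting from A we can reach A, B, C, D, E, I, J. That is one component of size 7.
Total: 3 components.

3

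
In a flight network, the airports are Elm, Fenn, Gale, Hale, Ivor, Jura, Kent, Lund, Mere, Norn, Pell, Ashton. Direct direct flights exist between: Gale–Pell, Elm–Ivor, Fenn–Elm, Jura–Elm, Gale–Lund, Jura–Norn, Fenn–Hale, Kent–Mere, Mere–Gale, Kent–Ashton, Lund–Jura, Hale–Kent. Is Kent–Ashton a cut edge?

Removing Kent–Ashton leaves no path between Kent and Ashton: the component count goes from 1 to 2. So it is a bridge.

Yes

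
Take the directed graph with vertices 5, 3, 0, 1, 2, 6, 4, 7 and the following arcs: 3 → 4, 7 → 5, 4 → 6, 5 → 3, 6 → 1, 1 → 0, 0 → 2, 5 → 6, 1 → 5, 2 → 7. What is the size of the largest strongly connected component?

8

{0, 1, 2, 3, 4, 5, 6, 7} are all mutually reachable — one SCC of size 8.
The largest has 8 vertices.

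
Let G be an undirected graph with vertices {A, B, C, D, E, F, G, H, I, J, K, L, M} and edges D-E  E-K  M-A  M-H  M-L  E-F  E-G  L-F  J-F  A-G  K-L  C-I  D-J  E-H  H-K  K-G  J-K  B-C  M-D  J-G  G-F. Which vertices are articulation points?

C

Removing C increases the component count from 2 to 3, so C is a cut vertex.
By contrast removing H leaves 2 components; it is not a cut vertex. No other vertex is a cut vertex either.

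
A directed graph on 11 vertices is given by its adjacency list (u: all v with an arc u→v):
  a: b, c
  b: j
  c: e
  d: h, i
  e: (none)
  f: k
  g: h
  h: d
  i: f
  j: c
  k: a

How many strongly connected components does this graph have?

10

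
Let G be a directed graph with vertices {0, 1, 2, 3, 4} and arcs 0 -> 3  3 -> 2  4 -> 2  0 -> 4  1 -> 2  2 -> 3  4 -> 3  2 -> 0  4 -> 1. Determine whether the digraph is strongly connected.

Yes

From 0 we can reach every vertex (0, 1, 2, 3, 4), and every vertex can reach 0 (0, 1, 2, 3, 4). So the whole graph is one strongly connected component.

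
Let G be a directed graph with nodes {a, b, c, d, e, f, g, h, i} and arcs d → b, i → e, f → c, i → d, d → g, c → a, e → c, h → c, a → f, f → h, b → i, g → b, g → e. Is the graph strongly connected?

There is no directed path from e to b, so the graph is not strongly connected.

No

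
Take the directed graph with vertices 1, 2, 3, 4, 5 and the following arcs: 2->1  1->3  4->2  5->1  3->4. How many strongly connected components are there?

2

{1, 2, 3, 4} are all mutually reachable — one SCC of size 4.
{5} is an SCC by itself.
That gives 2 strongly connected components.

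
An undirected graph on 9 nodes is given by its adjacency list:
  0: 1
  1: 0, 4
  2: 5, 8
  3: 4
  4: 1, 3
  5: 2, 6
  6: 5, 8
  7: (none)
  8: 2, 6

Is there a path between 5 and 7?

No

The component containing 5 is {2, 5, 6, 8}, and 7 is not in it.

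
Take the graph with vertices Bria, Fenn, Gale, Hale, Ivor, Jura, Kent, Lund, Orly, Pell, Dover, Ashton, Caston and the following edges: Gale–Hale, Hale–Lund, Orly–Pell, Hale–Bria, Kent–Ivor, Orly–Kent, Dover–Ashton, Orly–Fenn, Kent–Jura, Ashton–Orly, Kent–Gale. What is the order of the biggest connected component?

Caston is isolated — a component by itself.
Starting from Bria we can reach Bria, Fenn, Gale, Hale, Ivor, Jura, Kent, Lund, Orly, Pell, Dover, Ashton. That is one component of size 12.
The largest has 12 vertices.

12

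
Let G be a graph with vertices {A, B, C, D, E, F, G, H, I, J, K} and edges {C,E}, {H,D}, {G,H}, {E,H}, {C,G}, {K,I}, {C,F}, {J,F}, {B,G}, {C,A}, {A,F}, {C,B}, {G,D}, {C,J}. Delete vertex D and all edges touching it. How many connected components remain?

2

With D gone, the remaining components are: {I, K}; {A, B, C, E, F, G, H, J}.
That is 2 components.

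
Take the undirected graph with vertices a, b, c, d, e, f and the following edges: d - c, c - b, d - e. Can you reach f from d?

No

The component containing d is {b, c, d, e}, and f is not in it.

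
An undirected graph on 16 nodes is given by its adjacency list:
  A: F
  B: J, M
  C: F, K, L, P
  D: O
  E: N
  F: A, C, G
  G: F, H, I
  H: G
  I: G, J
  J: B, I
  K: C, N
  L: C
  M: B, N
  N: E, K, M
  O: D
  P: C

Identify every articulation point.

Removing C increases the component count from 2 to 4, so C is a cut vertex.
Removing F increases the component count from 2 to 3, so F is a cut vertex.
Removing G increases the component count from 2 to 3, so G is a cut vertex.
Likewise N is a cut vertex.
By contrast removing L leaves 2 components; it is not a cut vertex. No other vertex is a cut vertex either.

C, F, G, N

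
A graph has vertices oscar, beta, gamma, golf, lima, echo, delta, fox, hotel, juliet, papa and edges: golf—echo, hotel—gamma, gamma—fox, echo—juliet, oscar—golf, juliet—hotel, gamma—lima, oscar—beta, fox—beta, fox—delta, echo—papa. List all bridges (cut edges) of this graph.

The edges on the cycle oscar-golf-echo-juliet-hotel-gamma-fox-beta-oscar are not bridges since each lies on that cycle.
But removing papa—echo disconnects papa from echo; removing delta—fox disconnects delta from fox; removing lima—gamma disconnects lima from gamma — these are bridges.

delta-fox, echo-papa, gamma-lima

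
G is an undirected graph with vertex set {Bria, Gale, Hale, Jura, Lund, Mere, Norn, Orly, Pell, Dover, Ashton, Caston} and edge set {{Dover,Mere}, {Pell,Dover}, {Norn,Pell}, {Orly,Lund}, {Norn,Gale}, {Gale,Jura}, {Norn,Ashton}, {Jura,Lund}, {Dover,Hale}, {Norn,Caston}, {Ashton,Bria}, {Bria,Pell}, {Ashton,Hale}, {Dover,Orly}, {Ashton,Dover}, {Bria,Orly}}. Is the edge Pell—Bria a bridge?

No

After removing Pell—Bria, the path Pell-Norn-Ashton-Bria still connects them, so the edge is not a bridge.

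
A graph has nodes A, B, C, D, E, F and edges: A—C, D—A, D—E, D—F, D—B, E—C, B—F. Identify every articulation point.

Removing D increases the component count from 1 to 2, so D is a cut vertex.
By contrast removing B leaves 1 component; it is not a cut vertex. No other vertex is a cut vertex either.

D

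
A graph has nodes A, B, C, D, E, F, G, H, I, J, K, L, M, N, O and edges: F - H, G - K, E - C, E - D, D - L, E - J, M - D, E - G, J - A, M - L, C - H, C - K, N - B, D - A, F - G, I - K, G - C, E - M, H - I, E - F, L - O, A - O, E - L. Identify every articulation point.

E

Removing E increases the component count from 2 to 3, so E is a cut vertex.
By contrast removing K leaves 2 components; it is not a cut vertex. No other vertex is a cut vertex either.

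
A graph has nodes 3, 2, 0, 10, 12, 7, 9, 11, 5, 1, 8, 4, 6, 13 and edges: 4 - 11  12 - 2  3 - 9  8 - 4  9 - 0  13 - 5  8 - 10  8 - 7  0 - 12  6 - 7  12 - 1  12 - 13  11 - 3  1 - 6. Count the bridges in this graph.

4

The edges on the cycle 8-4-11-3-9-0-12-1-6-7-8 are not bridges since each lies on that cycle.
But removing 8 - 10 disconnects 8 from 10; removing 13 - 12 disconnects 13 from 12; removing 2 - 12 disconnects 2 from 12; removing 13 - 5 disconnects 13 from 5 — these are bridges.
That makes 4 bridges.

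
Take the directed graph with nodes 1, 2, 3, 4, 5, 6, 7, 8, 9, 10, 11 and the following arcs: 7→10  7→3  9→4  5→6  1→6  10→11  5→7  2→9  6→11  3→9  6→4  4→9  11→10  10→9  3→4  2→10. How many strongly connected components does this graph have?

{4, 9} are all mutually reachable — one SCC of size 2.
{10, 11} are all mutually reachable — one SCC of size 2.
{3} is an SCC by itself.
{8} is an SCC by itself.
{7} is an SCC by itself.
(and 4 more singleton SCCs)
That gives 9 strongly connected components.

9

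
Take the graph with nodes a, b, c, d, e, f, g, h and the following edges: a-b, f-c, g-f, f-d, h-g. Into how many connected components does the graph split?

e is isolated — a component by itself.
Starting from a we can reach a, b. That is one component of size 2.
Starting from c we can reach c, d, f, g, h. That is one component of size 5.
Total: 3 components.

3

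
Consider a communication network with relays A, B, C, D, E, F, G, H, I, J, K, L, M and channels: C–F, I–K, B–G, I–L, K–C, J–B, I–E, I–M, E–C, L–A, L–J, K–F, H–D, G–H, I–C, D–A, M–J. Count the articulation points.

1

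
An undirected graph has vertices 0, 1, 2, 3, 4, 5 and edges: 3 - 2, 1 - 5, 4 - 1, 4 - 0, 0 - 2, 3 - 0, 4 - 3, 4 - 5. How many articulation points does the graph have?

1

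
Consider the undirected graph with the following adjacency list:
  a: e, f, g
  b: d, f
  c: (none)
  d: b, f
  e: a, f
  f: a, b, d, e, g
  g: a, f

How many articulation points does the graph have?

1

Removing f increases the component count from 2 to 3, so f is a cut vertex.
By contrast removing g leaves 2 components; it is not a cut vertex. No other vertex is a cut vertex either.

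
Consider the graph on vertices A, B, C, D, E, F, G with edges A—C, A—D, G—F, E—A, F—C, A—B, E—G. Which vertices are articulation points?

A

Removing A increases the component count from 1 to 3, so A is a cut vertex.
By contrast removing C leaves 1 component; it is not a cut vertex. No other vertex is a cut vertex either.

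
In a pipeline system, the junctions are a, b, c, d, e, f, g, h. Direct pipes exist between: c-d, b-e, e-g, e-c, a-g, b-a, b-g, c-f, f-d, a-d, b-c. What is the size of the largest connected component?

7

h is isolated — a component by itself.
Starting from a we can reach a, b, c, d, e, f, g. That is one component of size 7.
The largest has 7 vertices.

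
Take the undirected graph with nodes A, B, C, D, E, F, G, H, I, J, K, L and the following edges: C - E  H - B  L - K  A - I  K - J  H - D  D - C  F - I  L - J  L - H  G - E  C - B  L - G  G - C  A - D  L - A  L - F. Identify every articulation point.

L

Removing L increases the component count from 1 to 2, so L is a cut vertex.
By contrast removing D leaves 1 component; it is not a cut vertex. No other vertex is a cut vertex either.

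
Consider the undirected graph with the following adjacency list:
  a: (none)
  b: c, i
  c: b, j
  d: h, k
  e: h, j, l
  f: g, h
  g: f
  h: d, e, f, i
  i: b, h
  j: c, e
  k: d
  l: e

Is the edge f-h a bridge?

Yes

Removing f-h leaves no path between f and h: the component count goes from 2 to 3. So it is a bridge.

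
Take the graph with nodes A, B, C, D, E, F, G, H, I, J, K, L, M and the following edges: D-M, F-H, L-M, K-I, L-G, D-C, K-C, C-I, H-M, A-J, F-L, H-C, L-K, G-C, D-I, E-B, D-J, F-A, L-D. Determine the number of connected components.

2

Starting from B we can reach B, E. That is one component of size 2.
Starting from A we can reach A, C, D, F, G, H, I, J, K, L, M. That is one component of size 11.
Total: 2 components.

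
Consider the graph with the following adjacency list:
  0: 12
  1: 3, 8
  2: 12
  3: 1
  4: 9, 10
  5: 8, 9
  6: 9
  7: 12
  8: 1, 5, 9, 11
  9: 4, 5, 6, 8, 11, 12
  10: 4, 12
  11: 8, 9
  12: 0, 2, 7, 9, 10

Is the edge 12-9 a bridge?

After removing 12-9, the path 12-10-4-9 still connects them, so the edge is not a bridge.

No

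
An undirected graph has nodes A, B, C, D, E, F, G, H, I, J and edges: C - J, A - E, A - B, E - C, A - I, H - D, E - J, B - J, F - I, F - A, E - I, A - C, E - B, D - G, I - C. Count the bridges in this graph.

The edges on the cycle E-B-J-C-E are not bridges since each lies on that cycle.
But removing D - G disconnects D from G; removing D - H disconnects D from H — these are bridges.
That makes 2 bridges.

2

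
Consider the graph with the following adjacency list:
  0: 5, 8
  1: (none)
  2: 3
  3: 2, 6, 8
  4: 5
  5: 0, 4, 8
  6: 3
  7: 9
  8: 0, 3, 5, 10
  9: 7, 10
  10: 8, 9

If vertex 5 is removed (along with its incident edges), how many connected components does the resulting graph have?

3

With 5 gone, the remaining components are: {1}; {4}; {0, 2, 3, 6, 7, 8, 9, 10}.
That is 3 components.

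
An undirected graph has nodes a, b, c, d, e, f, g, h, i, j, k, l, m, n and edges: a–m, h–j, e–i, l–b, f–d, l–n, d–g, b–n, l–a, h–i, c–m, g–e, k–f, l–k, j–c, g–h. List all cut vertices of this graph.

l

Removing l increases the component count from 1 to 2, so l is a cut vertex.
By contrast removing e leaves 1 component; it is not a cut vertex. No other vertex is a cut vertex either.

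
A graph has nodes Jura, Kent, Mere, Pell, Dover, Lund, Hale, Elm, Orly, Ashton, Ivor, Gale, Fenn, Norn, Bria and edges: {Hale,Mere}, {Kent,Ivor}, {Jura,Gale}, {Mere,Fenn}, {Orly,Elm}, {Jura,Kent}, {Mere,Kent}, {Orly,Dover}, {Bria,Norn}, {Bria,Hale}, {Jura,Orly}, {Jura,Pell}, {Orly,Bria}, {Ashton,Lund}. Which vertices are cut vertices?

Bria, Jura, Kent, Mere, Orly

Removing Bria increases the component count from 2 to 3, so Bria is a cut vertex.
Removing Jura increases the component count from 2 to 4, so Jura is a cut vertex.
Removing Kent increases the component count from 2 to 3, so Kent is a cut vertex.
Likewise Mere, Orly are cut vertices.
By contrast removing Lund leaves 2 components; it is not a cut vertex. No other vertex is a cut vertex either.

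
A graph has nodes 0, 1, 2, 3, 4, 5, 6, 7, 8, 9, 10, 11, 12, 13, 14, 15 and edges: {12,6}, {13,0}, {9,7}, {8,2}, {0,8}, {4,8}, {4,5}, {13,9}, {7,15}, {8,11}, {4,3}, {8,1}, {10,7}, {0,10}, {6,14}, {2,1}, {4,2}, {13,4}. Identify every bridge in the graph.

The edges on the cycle 13-9-7-10-0-13 are not bridges since each lies on that cycle.
But removing 11 - 8 disconnects 11 from 8; removing 12 - 6 disconnects 12 from 6; removing 5 - 4 disconnects 5 from 4; removing 3 - 4 disconnects 3 from 4 — these are bridges.
In total 6 edges are bridges.

11-8, 12-6, 14-6, 15-7, 3-4, 4-5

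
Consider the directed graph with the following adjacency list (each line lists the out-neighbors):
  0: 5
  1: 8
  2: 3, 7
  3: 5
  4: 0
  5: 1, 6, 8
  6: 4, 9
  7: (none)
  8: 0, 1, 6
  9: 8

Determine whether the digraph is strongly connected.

There is no directed path from 7 to 6, so the graph is not strongly connected.

No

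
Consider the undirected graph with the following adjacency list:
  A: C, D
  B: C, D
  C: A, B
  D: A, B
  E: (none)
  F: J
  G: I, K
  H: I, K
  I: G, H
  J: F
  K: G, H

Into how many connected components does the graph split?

E is isolated — a component by itself.
Starting from F we can reach F, J. That is one component of size 2.
Starting from A we can reach A, B, C, D. That is one component of size 4.
Starting from G we can reach G, H, I, K. That is one component of size 4.
Total: 4 components.

4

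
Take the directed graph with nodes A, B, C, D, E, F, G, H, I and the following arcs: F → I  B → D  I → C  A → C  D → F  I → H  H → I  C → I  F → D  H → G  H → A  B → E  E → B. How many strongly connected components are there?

4

{A, C, H, I} are all mutually reachable — one SCC of size 4.
{B, E} are all mutually reachable — one SCC of size 2.
{D, F} are all mutually reachable — one SCC of size 2.
{G} is an SCC by itself.
That gives 4 strongly connected components.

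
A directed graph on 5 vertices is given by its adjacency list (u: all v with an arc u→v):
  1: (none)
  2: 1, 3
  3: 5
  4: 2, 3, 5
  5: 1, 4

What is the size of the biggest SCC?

{2, 3, 4, 5} are all mutually reachable — one SCC of size 4.
{1} is an SCC by itself.
The largest has 4 vertices.

4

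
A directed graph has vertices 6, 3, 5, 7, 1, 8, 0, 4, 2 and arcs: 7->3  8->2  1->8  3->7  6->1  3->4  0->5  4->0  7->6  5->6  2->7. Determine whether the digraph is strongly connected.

From 3 we can reach every vertex (0, 1, 2, 3, 4, 5, 6, 7, 8), and every vertex can reach 3 (0, 1, 2, 3, 4, 5, 6, 7, 8). So the whole graph is one strongly connected component.

Yes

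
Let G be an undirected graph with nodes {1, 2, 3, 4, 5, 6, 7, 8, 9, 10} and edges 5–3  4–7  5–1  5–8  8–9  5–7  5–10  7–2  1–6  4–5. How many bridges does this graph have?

7

The edges on the cycle 4-5-7-4 are not bridges since each lies on that cycle.
But removing 6–1 disconnects 6 from 1; removing 8–9 disconnects 8 from 9; removing 7–2 disconnects 7 from 2; removing 3–5 disconnects 3 from 5 — these are bridges.
In total 7 edges are bridges.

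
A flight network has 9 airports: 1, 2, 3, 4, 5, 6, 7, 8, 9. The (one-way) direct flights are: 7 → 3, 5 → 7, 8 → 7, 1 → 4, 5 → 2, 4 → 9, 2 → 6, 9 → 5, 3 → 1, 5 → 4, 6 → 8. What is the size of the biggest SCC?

9

{1, 2, 3, 4, 5, 6, 7, 8, 9} are all mutually reachable — one SCC of size 9.
The largest has 9 vertices.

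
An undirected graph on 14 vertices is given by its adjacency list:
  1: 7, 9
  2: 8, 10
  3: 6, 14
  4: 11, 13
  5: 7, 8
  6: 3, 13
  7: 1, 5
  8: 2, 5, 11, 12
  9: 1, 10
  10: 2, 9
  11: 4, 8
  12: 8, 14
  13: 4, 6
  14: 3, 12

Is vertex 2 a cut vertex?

No

Deleting 2 leaves 1 component (was 1) (its neighbors 8, 10 remain connected to each other), so 2 is not a cut vertex.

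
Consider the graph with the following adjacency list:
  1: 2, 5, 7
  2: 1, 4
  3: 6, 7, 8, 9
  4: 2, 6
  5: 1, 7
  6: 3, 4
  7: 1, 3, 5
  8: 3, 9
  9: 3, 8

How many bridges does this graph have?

0

The edges on the cycle 3-9-8-3 are not bridges since each lies on that cycle.
Every edge lies on some cycle, so there are no bridges.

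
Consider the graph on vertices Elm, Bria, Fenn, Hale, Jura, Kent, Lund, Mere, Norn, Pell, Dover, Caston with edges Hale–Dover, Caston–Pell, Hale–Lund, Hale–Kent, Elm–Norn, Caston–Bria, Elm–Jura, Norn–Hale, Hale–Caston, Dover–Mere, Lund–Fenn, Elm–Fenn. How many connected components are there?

1

Starting from Elm we can reach Elm, Bria, Fenn, Hale, Jura, Kent, Lund, Mere, Norn, Pell, Dover, Caston. That is one component of size 12.
Total: 1 component.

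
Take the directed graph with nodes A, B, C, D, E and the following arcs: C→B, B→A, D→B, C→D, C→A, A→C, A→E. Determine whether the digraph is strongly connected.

There is no directed path from E to D, so the graph is not strongly connected.

No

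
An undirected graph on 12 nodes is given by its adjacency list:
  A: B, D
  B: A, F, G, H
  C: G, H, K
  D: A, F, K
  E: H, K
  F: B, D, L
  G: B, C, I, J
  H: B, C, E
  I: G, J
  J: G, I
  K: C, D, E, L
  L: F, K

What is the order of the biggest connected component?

12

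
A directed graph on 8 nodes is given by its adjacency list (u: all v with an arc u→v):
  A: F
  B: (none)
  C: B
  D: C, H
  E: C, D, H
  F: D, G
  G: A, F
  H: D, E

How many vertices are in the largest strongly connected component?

{A, F, G} are all mutually reachable — one SCC of size 3.
{D, E, H} are all mutually reachable — one SCC of size 3.
{B} is an SCC by itself.
{C} is an SCC by itself.
The largest has 3 vertices.

3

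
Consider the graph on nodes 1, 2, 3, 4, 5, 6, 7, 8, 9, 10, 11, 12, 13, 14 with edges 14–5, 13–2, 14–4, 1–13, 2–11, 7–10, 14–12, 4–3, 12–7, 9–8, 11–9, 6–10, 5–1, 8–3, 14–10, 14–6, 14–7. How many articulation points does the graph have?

1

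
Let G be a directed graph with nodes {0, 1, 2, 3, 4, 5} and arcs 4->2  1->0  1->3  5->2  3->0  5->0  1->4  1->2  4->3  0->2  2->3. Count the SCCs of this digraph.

4

{0, 2, 3} are all mutually reachable — one SCC of size 3.
{5} is an SCC by itself.
{4} is an SCC by itself.
{1} is an SCC by itself.
That gives 4 strongly connected components.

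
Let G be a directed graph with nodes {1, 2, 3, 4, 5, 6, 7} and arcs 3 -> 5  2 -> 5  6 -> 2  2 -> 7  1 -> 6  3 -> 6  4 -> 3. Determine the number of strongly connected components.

7

{7} is an SCC by itself.
{2} is an SCC by itself.
{6} is an SCC by itself.
{5} is an SCC by itself.
{4} is an SCC by itself.
(and 2 more singleton SCCs)
That gives 7 strongly connected components.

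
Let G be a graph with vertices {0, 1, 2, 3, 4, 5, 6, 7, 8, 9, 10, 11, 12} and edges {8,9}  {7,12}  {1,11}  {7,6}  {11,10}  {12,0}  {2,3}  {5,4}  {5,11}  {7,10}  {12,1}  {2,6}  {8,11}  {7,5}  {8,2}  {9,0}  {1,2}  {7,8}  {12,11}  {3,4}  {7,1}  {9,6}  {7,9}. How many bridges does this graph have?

0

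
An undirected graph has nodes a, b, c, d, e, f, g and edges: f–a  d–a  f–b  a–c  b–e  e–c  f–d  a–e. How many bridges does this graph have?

The edges on the cycle f-b-e-a-f are not bridges since each lies on that cycle.
Every edge lies on some cycle, so there are no bridges.

0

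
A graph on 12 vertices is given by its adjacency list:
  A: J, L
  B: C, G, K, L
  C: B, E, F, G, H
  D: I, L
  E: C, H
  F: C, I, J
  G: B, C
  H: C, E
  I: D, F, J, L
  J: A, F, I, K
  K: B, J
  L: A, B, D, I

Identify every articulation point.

Removing C increases the component count from 1 to 2, so C is a cut vertex.
By contrast removing L leaves 1 component; it is not a cut vertex. No other vertex is a cut vertex either.

C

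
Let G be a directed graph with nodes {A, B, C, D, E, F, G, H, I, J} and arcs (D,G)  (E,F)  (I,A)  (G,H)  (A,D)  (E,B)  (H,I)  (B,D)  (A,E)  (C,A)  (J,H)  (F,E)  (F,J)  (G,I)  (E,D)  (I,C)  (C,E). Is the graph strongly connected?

Yes

From H we can reach every vertex (A, B, C, D, E, F, G, H, I, J), and every vertex can reach H (A, B, C, D, E, F, G, H, I, J). So the whole graph is one strongly connected component.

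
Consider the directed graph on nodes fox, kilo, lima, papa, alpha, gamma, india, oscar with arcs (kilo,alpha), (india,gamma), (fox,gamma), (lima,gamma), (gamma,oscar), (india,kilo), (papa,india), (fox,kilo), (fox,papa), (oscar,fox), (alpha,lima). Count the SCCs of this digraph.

{fox, kilo, lima, papa, alpha, gamma, india, oscar} are all mutually reachable — one SCC of size 8.
That gives 1 strongly connected component.

1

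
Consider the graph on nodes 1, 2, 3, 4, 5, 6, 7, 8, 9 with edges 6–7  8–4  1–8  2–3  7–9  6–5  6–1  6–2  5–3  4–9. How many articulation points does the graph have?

Removing 6 increases the component count from 1 to 2, so 6 is a cut vertex.
By contrast removing 4 leaves 1 component; it is not a cut vertex. No other vertex is a cut vertex either.

1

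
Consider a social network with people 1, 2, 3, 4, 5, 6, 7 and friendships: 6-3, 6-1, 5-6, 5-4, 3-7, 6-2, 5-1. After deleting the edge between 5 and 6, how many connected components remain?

1

5 and 6 are still connected via 5-1-6, so the component count stays at 1.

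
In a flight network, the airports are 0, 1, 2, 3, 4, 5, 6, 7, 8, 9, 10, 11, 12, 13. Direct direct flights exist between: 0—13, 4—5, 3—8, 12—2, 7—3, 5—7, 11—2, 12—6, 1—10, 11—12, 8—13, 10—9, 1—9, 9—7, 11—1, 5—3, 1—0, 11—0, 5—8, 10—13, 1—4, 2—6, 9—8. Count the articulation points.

Removing 11 increases the component count from 1 to 2, so 11 is a cut vertex.
By contrast removing 6 leaves 1 component; it is not a cut vertex. No other vertex is a cut vertex either.

1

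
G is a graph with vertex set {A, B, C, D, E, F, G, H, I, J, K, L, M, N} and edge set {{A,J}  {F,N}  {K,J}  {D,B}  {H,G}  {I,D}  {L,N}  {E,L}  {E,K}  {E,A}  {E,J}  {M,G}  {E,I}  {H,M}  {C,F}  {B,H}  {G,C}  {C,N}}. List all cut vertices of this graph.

Removing E increases the component count from 1 to 2, so E is a cut vertex.
By contrast removing D leaves 1 component; it is not a cut vertex. No other vertex is a cut vertex either.

E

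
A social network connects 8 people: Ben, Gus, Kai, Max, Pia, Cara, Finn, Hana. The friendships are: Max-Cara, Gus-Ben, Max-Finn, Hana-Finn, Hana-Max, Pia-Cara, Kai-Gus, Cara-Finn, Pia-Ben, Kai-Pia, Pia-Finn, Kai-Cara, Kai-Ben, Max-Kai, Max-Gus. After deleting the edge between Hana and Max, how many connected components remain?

1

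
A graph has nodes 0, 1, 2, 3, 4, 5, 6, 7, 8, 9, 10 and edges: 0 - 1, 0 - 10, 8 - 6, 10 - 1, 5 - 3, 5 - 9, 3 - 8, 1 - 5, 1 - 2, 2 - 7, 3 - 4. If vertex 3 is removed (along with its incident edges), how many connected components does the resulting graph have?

With 3 gone, the remaining components are: {4}; {6, 8}; {0, 1, 2, 5, 7, 9, 10}.
That is 3 components.

3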